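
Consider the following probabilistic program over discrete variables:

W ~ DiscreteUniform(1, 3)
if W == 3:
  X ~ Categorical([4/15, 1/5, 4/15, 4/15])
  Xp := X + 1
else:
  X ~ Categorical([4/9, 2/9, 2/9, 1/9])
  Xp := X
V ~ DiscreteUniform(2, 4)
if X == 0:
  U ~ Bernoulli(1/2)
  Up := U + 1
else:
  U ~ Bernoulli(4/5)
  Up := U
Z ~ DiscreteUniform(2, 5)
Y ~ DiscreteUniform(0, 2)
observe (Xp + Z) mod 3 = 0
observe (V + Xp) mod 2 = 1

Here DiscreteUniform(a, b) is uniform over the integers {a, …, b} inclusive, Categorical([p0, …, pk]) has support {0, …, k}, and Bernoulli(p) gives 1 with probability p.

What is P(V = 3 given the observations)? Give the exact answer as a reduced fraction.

P(V = 3 | obs) = 93/265

Enumerate traces; 150 have nonzero weight after conditioning:
  (W=1, X=0, V=3, U=0, Z=3, Y=0) weight 1/486
  (W=1, X=0, V=3, U=0, Z=3, Y=1) weight 1/486
  (W=1, X=0, V=3, U=0, Z=3, Y=2) weight 1/486
  (W=1, X=0, V=3, U=1, Z=3, Y=0) weight 1/486
  (W=1, X=0, V=3, U=1, Z=3, Y=1) weight 1/486
  (W=1, X=0, V=3, U=1, Z=3, Y=2) weight 1/486
  (W=1, X=1, V=2, U=0, Z=2, Y=0) weight 1/2430
  (W=1, X=1, V=2, U=0, Z=2, Y=1) weight 1/2430
  (W=1, X=1, V=4, U=0, Z=2, Y=0) weight 1/2430
  … 141 more
Group by V:
  weight(V=2) = 43/810
  weight(V=3) = 31/540
  weight(V=4) = 43/810
Total weight = 43/810 + 31/540 + 43/810 = 53/324
P(V=2 | obs) = 43/810 / 53/324 = 86/265
P(V=3 | obs) = 31/540 / 53/324 = 93/265
P(V=4 | obs) = 43/810 / 53/324 = 86/265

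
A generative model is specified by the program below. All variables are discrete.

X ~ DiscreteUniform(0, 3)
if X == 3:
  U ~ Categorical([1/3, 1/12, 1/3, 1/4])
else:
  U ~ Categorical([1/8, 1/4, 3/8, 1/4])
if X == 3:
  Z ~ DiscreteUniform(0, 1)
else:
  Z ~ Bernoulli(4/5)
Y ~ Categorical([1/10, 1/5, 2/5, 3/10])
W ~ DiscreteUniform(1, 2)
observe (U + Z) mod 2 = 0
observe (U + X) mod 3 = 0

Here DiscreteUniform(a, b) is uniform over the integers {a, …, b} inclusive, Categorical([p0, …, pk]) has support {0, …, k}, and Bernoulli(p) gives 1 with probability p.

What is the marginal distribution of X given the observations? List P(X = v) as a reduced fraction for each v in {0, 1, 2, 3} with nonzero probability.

Enumerate traces; 48 have nonzero weight after conditioning:
  (X=0, U=0, Z=0, Y=0, W=1) weight 1/3200
  (X=0, U=0, Z=0, Y=0, W=2) weight 1/3200
  (X=0, U=0, Z=0, Y=1, W=1) weight 1/1600
  (X=0, U=0, Z=0, Y=1, W=2) weight 1/1600
  (X=0, U=0, Z=0, Y=2, W=1) weight 1/800
  (X=0, U=0, Z=0, Y=2, W=2) weight 1/800
  (X=0, U=0, Z=0, Y=3, W=1) weight 3/3200
  (X=0, U=0, Z=0, Y=3, W=2) weight 3/3200
  (X=1, U=2, Z=0, Y=0, W=1) weight 3/3200
  (X=2, U=1, Z=1, Y=0, W=1) weight 1/400
  … 38 more
Group by X:
  weight(X=0) = 9/160
  weight(X=1) = 3/160
  weight(X=2) = 1/20
  weight(X=3) = 7/96
Total weight = 9/160 + 3/160 + 1/20 + 7/96 = 19/96
P(X=0 | obs) = 9/160 / 19/96 = 27/95
P(X=1 | obs) = 3/160 / 19/96 = 9/95
P(X=2 | obs) = 1/20 / 19/96 = 24/95
P(X=3 | obs) = 7/96 / 19/96 = 7/19

P(X=0) = 27/95, P(X=1) = 9/95, P(X=2) = 24/95, P(X=3) = 7/19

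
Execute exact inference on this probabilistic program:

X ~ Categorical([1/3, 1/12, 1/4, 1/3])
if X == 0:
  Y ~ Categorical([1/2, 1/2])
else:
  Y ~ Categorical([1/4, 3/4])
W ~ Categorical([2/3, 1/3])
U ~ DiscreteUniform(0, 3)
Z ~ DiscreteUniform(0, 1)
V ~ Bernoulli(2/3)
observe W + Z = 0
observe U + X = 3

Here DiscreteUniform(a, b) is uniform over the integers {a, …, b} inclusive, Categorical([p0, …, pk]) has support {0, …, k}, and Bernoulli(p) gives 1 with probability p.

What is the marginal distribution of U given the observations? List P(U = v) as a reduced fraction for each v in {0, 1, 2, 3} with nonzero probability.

P(U=0) = 1/3, P(U=1) = 1/4, P(U=2) = 1/12, P(U=3) = 1/3

Enumerate traces; 16 have nonzero weight after conditioning:
  (X=0, Y=0, W=0, U=3, Z=0, V=0) weight 1/216
  (X=0, Y=0, W=0, U=3, Z=0, V=1) weight 1/108
  (X=0, Y=1, W=0, U=3, Z=0, V=0) weight 1/216
  (X=0, Y=1, W=0, U=3, Z=0, V=1) weight 1/108
  (X=1, Y=0, W=0, U=2, Z=0, V=0) weight 1/1728
  (X=1, Y=0, W=0, U=2, Z=0, V=1) weight 1/864
  (X=1, Y=1, W=0, U=2, Z=0, V=0) weight 1/576
  (X=1, Y=1, W=0, U=2, Z=0, V=1) weight 1/288
  (X=2, Y=0, W=0, U=1, Z=0, V=0) weight 1/576
  (X=3, Y=0, W=0, U=0, Z=0, V=0) weight 1/432
  … 6 more
Group by U:
  weight(U=0) = 1/36
  weight(U=1) = 1/48
  weight(U=2) = 1/144
  weight(U=3) = 1/36
Total weight = 1/36 + 1/48 + 1/144 + 1/36 = 1/12
P(U=0 | obs) = 1/36 / 1/12 = 1/3
P(U=1 | obs) = 1/48 / 1/12 = 1/4
P(U=2 | obs) = 1/144 / 1/12 = 1/12
P(U=3 | obs) = 1/36 / 1/12 = 1/3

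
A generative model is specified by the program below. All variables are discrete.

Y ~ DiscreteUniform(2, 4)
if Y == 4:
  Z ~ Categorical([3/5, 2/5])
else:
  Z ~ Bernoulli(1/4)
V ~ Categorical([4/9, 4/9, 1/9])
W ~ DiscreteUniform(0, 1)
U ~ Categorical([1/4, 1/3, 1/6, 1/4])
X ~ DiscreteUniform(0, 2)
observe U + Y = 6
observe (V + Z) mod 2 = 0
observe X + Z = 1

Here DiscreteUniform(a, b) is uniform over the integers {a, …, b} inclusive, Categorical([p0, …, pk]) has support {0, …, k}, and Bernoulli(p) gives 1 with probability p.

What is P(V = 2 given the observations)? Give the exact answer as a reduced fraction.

P(V = 2 | obs) = 69/469

Enumerate traces; 12 have nonzero weight after conditioning:
  (Y=3, Z=0, V=0, W=0, U=3, X=1) weight 1/216
  (Y=3, Z=0, V=0, W=1, U=3, X=1) weight 1/216
  (Y=3, Z=0, V=2, W=0, U=3, X=1) weight 1/864
  (Y=3, Z=0, V=2, W=1, U=3, X=1) weight 1/864
  (Y=3, Z=1, V=1, W=0, U=3, X=0) weight 1/648
  (Y=3, Z=1, V=1, W=1, U=3, X=0) weight 1/648
  (Y=4, Z=0, V=0, W=0, U=2, X=1) weight 1/405
  (Y=4, Z=0, V=0, W=1, U=2, X=1) weight 1/405
  … 4 more
Group by V:
  weight(V=0) = 23/1620
  weight(V=1) = 31/4860
  weight(V=2) = 23/6480
Total weight = 23/1620 + 31/4860 + 23/6480 = 469/19440
P(V=0 | obs) = 23/1620 / 469/19440 = 276/469
P(V=1 | obs) = 31/4860 / 469/19440 = 124/469
P(V=2 | obs) = 23/6480 / 469/19440 = 69/469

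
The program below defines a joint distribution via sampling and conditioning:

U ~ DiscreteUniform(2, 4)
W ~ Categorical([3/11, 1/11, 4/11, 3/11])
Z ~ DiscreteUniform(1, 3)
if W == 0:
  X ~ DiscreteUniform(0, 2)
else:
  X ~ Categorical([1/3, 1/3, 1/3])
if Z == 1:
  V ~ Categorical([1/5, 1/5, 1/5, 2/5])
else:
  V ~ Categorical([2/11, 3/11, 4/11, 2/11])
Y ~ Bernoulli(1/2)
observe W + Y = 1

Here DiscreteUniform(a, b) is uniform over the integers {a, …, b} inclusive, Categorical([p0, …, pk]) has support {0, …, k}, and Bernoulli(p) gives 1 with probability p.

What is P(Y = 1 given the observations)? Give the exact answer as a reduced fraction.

Enumerate traces; 216 have nonzero weight after conditioning:
  (U=2, W=0, Z=1, X=0, V=0, Y=1) weight 1/990
  (U=2, W=0, Z=1, X=0, V=1, Y=1) weight 1/990
  (U=2, W=0, Z=1, X=0, V=2, Y=1) weight 1/990
  (U=2, W=0, Z=1, X=0, V=3, Y=1) weight 1/495
  (U=2, W=0, Z=1, X=1, V=0, Y=1) weight 1/990
  (U=2, W=0, Z=1, X=1, V=1, Y=1) weight 1/990
  (U=2, W=0, Z=1, X=1, V=2, Y=1) weight 1/990
  (U=2, W=0, Z=1, X=1, V=3, Y=1) weight 1/495
  (U=2, W=1, Z=1, X=0, V=0, Y=0) weight 1/2970
  … 207 more
Group by Y:
  weight(Y=0) = 1/22
  weight(Y=1) = 3/22
Total weight = 1/22 + 3/22 = 2/11
P(Y=0 | obs) = 1/22 / 2/11 = 1/4
P(Y=1 | obs) = 3/22 / 2/11 = 3/4

P(Y = 1 | obs) = 3/4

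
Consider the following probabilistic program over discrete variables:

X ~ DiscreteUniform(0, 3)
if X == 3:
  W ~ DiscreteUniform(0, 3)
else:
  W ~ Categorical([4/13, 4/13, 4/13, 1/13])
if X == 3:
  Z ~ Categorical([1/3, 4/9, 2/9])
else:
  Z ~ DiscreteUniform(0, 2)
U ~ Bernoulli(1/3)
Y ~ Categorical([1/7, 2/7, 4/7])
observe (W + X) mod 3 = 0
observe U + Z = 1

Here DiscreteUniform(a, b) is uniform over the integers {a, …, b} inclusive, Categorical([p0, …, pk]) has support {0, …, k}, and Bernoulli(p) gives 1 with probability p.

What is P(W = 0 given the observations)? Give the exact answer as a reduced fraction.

Enumerate traces; 36 have nonzero weight after conditioning:
  (X=0, W=0, Z=0, U=1, Y=0) weight 1/819
  (X=0, W=0, Z=0, U=1, Y=1) weight 2/819
  (X=0, W=0, Z=0, U=1, Y=2) weight 4/819
  (X=0, W=0, Z=1, U=0, Y=0) weight 2/819
  (X=0, W=0, Z=1, U=0, Y=1) weight 4/819
  (X=0, W=0, Z=1, U=0, Y=2) weight 8/819
  (X=0, W=3, Z=0, U=1, Y=0) weight 1/3276
  (X=0, W=3, Z=0, U=1, Y=1) weight 1/1638
  (X=1, W=2, Z=0, U=1, Y=0) weight 1/819
  (X=2, W=1, Z=0, U=1, Y=0) weight 1/819
  … 26 more
Group by W:
  weight(W=0) = 287/5616
  weight(W=1) = 1/39
  weight(W=2) = 1/39
  weight(W=3) = 179/5616
Total weight = 287/5616 + 1/39 + 1/39 + 179/5616 = 29/216
P(W=0 | obs) = 287/5616 / 29/216 = 287/754
P(W=1 | obs) = 1/39 / 29/216 = 72/377
P(W=2 | obs) = 1/39 / 29/216 = 72/377
P(W=3 | obs) = 179/5616 / 29/216 = 179/754

P(W = 0 | obs) = 287/754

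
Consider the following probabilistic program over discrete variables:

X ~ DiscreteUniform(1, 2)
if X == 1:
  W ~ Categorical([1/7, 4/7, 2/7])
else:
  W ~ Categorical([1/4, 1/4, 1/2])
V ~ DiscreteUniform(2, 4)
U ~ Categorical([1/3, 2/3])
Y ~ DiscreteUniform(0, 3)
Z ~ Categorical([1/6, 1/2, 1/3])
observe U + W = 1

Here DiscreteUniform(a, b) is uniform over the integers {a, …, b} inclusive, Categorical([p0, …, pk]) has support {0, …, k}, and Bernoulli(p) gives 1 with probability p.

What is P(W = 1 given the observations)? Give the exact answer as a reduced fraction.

Enumerate traces; 144 have nonzero weight after conditioning:
  (X=1, W=0, V=2, U=1, Y=0, Z=0) weight 1/1512
  (X=1, W=0, V=2, U=1, Y=0, Z=1) weight 1/504
  (X=1, W=0, V=2, U=1, Y=0, Z=2) weight 1/756
  (X=1, W=0, V=2, U=1, Y=1, Z=0) weight 1/1512
  (X=1, W=0, V=2, U=1, Y=1, Z=1) weight 1/504
  (X=1, W=0, V=2, U=1, Y=1, Z=2) weight 1/756
  (X=1, W=0, V=2, U=1, Y=2, Z=0) weight 1/1512
  (X=1, W=0, V=2, U=1, Y=2, Z=1) weight 1/504
  (X=1, W=1, V=2, U=0, Y=0, Z=0) weight 1/756
  … 135 more
Group by W:
  weight(W=0) = 11/84
  weight(W=1) = 23/168
Total weight = 11/84 + 23/168 = 15/56
P(W=0 | obs) = 11/84 / 15/56 = 22/45
P(W=1 | obs) = 23/168 / 15/56 = 23/45

P(W = 1 | obs) = 23/45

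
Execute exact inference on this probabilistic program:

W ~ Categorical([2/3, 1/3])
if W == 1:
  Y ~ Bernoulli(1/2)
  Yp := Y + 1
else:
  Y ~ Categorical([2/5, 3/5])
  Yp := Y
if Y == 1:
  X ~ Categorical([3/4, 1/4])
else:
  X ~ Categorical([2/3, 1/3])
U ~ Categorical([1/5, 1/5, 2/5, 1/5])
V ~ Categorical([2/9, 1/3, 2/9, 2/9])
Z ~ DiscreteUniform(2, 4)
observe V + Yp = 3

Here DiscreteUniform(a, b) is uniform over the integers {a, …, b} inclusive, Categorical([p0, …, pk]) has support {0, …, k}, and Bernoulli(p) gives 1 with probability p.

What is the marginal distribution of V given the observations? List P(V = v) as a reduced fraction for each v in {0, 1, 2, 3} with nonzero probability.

P(V=1) = 3/13, P(V=2) = 34/65, P(V=3) = 16/65

Enumerate traces; 96 have nonzero weight after conditioning:
  (W=0, Y=0, X=0, U=0, V=3, Z=2) weight 16/6075
  (W=0, Y=0, X=0, U=0, V=3, Z=3) weight 16/6075
  (W=0, Y=0, X=0, U=0, V=3, Z=4) weight 16/6075
  (W=0, Y=0, X=0, U=1, V=3, Z=2) weight 16/6075
  (W=0, Y=0, X=0, U=1, V=3, Z=3) weight 16/6075
  (W=0, Y=0, X=0, U=1, V=3, Z=4) weight 16/6075
  (W=0, Y=0, X=0, U=2, V=3, Z=2) weight 32/6075
  (W=0, Y=0, X=0, U=2, V=3, Z=3) weight 32/6075
  (W=0, Y=1, X=0, U=0, V=2, Z=2) weight 1/225
  (W=1, Y=1, X=0, U=0, V=1, Z=2) weight 1/360
  … 86 more
Group by V:
  weight(V=1) = 1/18
  weight(V=2) = 17/135
  weight(V=3) = 8/135
Total weight = 1/18 + 17/135 + 8/135 = 13/54
P(V=1 | obs) = 1/18 / 13/54 = 3/13
P(V=2 | obs) = 17/135 / 13/54 = 34/65
P(V=3 | obs) = 8/135 / 13/54 = 16/65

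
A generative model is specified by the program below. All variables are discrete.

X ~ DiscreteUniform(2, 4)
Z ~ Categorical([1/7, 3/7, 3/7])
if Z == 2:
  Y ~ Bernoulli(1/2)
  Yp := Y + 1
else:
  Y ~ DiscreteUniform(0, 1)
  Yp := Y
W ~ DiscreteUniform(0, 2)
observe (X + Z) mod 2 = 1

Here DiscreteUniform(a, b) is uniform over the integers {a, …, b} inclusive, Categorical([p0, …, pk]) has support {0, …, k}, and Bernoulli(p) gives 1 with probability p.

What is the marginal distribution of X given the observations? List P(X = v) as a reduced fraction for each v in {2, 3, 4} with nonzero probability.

P(X=2) = 3/10, P(X=3) = 2/5, P(X=4) = 3/10

Enumerate traces; 24 have nonzero weight after conditioning:
  (X=2, Z=1, Y=0, W=0) weight 1/42
  (X=2, Z=1, Y=0, W=1) weight 1/42
  (X=2, Z=1, Y=0, W=2) weight 1/42
  (X=2, Z=1, Y=1, W=0) weight 1/42
  (X=2, Z=1, Y=1, W=1) weight 1/42
  (X=2, Z=1, Y=1, W=2) weight 1/42
  (X=3, Z=0, Y=0, W=0) weight 1/126
  (X=3, Z=0, Y=0, W=1) weight 1/126
  (X=4, Z=1, Y=0, W=0) weight 1/42
  … 15 more
Group by X:
  weight(X=2) = 1/7
  weight(X=3) = 4/21
  weight(X=4) = 1/7
Total weight = 1/7 + 4/21 + 1/7 = 10/21
P(X=2 | obs) = 1/7 / 10/21 = 3/10
P(X=3 | obs) = 4/21 / 10/21 = 2/5
P(X=4 | obs) = 1/7 / 10/21 = 3/10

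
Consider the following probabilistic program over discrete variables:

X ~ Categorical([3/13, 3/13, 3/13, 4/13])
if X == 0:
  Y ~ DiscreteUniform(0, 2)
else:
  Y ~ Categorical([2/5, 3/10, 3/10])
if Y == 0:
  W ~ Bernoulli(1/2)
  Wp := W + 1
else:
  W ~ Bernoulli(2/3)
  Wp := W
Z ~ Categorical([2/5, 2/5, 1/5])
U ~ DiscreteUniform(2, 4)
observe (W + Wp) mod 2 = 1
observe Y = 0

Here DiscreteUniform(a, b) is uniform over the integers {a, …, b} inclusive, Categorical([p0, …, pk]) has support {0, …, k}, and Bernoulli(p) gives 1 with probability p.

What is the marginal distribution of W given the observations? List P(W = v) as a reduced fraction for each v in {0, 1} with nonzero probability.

P(W=0) = 1/2, P(W=1) = 1/2

Enumerate traces; 72 have nonzero weight after conditioning:
  (X=0, Y=0, W=0, Z=0, U=2) weight 1/195
  (X=0, Y=0, W=0, Z=0, U=3) weight 1/195
  (X=0, Y=0, W=0, Z=0, U=4) weight 1/195
  (X=0, Y=0, W=0, Z=1, U=2) weight 1/195
  (X=0, Y=0, W=0, Z=1, U=3) weight 1/195
  (X=0, Y=0, W=0, Z=1, U=4) weight 1/195
  (X=0, Y=0, W=0, Z=2, U=2) weight 1/390
  (X=0, Y=0, W=0, Z=2, U=3) weight 1/390
  (X=0, Y=0, W=1, Z=0, U=2) weight 1/195
  … 63 more
Group by W:
  weight(W=0) = 5/26
  weight(W=1) = 5/26
Total weight = 5/26 + 5/26 = 5/13
P(W=0 | obs) = 5/26 / 5/13 = 1/2
P(W=1 | obs) = 5/26 / 5/13 = 1/2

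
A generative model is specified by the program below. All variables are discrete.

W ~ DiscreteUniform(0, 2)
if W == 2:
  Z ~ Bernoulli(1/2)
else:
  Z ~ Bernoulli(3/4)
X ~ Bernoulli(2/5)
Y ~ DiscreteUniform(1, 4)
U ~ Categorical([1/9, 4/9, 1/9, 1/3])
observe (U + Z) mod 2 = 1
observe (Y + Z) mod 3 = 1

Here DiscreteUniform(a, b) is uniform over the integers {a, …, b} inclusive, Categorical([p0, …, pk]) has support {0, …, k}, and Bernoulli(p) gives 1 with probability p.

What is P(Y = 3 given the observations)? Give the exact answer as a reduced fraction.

P(Y = 3 | obs) = 2/9

Enumerate traces; 36 have nonzero weight after conditioning:
  (W=0, Z=0, X=0, Y=1, U=1) weight 1/180
  (W=0, Z=0, X=0, Y=1, U=3) weight 1/240
  (W=0, Z=0, X=0, Y=4, U=1) weight 1/180
  (W=0, Z=0, X=0, Y=4, U=3) weight 1/240
  (W=0, Z=0, X=1, Y=1, U=1) weight 1/270
  (W=0, Z=0, X=1, Y=1, U=3) weight 1/360
  (W=0, Z=0, X=1, Y=4, U=1) weight 1/270
  (W=0, Z=0, X=1, Y=4, U=3) weight 1/360
  (W=0, Z=1, X=0, Y=3, U=0) weight 1/240
  … 27 more
Group by Y:
  weight(Y=1) = 7/108
  weight(Y=3) = 1/27
  weight(Y=4) = 7/108
Total weight = 7/108 + 1/27 + 7/108 = 1/6
P(Y=1 | obs) = 7/108 / 1/6 = 7/18
P(Y=3 | obs) = 1/27 / 1/6 = 2/9
P(Y=4 | obs) = 7/108 / 1/6 = 7/18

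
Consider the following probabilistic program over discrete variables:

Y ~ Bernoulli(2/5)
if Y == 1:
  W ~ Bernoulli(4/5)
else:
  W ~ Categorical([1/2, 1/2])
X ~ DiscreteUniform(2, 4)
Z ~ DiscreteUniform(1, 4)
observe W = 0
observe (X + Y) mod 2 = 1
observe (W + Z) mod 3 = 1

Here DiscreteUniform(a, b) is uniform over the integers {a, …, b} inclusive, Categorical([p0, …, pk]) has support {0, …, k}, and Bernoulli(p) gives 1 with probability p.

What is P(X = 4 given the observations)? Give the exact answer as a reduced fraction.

Enumerate traces; 6 have nonzero weight after conditioning:
  (Y=0, W=0, X=3, Z=1) weight 1/40
  (Y=0, W=0, X=3, Z=4) weight 1/40
  (Y=1, W=0, X=2, Z=1) weight 1/150
  (Y=1, W=0, X=2, Z=4) weight 1/150
  (Y=1, W=0, X=4, Z=1) weight 1/150
  (Y=1, W=0, X=4, Z=4) weight 1/150
Group by X:
  weight(X=2) = 1/75
  weight(X=3) = 1/20
  weight(X=4) = 1/75
Total weight = 1/75 + 1/20 + 1/75 = 23/300
P(X=2 | obs) = 1/75 / 23/300 = 4/23
P(X=3 | obs) = 1/20 / 23/300 = 15/23
P(X=4 | obs) = 1/75 / 23/300 = 4/23

P(X = 4 | obs) = 4/23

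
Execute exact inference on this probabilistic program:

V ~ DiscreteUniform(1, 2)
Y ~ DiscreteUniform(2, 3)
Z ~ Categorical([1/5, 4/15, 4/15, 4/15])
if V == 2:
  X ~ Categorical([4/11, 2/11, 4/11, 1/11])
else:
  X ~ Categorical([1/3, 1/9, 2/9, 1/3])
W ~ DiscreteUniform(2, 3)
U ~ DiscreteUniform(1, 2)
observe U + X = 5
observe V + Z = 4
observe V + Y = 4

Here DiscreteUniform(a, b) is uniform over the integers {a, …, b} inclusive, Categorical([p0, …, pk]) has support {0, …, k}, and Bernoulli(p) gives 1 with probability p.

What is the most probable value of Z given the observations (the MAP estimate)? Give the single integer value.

Enumerate traces; 4 have nonzero weight after conditioning:
  (V=1, Y=3, Z=3, X=3, W=2, U=2) weight 1/180
  (V=1, Y=3, Z=3, X=3, W=3, U=2) weight 1/180
  (V=2, Y=2, Z=2, X=3, W=2, U=2) weight 1/660
  (V=2, Y=2, Z=2, X=3, W=3, U=2) weight 1/660
Group by Z:
  weight(Z=2) = 1/330
  weight(Z=3) = 1/90
Total weight = 1/330 + 1/90 = 7/495
P(Z=2 | obs) = 1/330 / 7/495 = 3/14
P(Z=3 | obs) = 1/90 / 7/495 = 11/14
argmax = 3

argmax_v P(Z = v | obs) = 3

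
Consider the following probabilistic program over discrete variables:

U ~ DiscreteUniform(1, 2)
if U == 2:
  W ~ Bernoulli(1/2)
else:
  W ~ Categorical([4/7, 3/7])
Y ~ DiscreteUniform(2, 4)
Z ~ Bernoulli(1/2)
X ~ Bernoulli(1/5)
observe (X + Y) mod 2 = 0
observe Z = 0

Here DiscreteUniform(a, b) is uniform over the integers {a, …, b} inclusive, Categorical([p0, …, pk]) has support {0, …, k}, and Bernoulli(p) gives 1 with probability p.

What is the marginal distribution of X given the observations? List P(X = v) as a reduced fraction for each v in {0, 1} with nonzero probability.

Enumerate traces; 12 have nonzero weight after conditioning:
  (U=1, W=0, Y=2, Z=0, X=0) weight 4/105
  (U=1, W=0, Y=3, Z=0, X=1) weight 1/105
  (U=1, W=0, Y=4, Z=0, X=0) weight 4/105
  (U=1, W=1, Y=2, Z=0, X=0) weight 1/35
  (U=1, W=1, Y=3, Z=0, X=1) weight 1/140
  (U=1, W=1, Y=4, Z=0, X=0) weight 1/35
  (U=2, W=0, Y=2, Z=0, X=0) weight 1/30
  (U=2, W=0, Y=3, Z=0, X=1) weight 1/120
  … 4 more
Group by X:
  weight(X=0) = 4/15
  weight(X=1) = 1/30
Total weight = 4/15 + 1/30 = 3/10
P(X=0 | obs) = 4/15 / 3/10 = 8/9
P(X=1 | obs) = 1/30 / 3/10 = 1/9

P(X=0) = 8/9, P(X=1) = 1/9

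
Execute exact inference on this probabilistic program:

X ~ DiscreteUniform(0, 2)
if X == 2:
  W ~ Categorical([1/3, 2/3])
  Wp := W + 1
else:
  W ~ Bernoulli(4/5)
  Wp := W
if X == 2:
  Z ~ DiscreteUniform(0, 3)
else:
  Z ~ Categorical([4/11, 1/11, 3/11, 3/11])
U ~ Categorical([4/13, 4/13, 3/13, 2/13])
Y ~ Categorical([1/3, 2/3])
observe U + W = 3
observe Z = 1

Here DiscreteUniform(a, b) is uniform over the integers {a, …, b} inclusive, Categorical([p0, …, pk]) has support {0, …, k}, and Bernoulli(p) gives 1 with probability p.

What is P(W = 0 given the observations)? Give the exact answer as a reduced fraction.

Enumerate traces; 12 have nonzero weight after conditioning:
  (X=0, W=0, Z=1, U=3, Y=0) weight 2/6435
  (X=0, W=0, Z=1, U=3, Y=1) weight 4/6435
  (X=0, W=1, Z=1, U=2, Y=0) weight 4/2145
  (X=0, W=1, Z=1, U=2, Y=1) weight 8/2145
  (X=1, W=0, Z=1, U=3, Y=0) weight 2/6435
  (X=1, W=0, Z=1, U=3, Y=1) weight 4/6435
  (X=1, W=1, Z=1, U=2, Y=0) weight 4/2145
  (X=1, W=1, Z=1, U=2, Y=1) weight 8/2145
  … 4 more
Group by W:
  weight(W=0) = 79/12870
  weight(W=1) = 103/4290
Total weight = 79/12870 + 103/4290 = 194/6435
P(W=0 | obs) = 79/12870 / 194/6435 = 79/388
P(W=1 | obs) = 103/4290 / 194/6435 = 309/388

P(W = 0 | obs) = 79/388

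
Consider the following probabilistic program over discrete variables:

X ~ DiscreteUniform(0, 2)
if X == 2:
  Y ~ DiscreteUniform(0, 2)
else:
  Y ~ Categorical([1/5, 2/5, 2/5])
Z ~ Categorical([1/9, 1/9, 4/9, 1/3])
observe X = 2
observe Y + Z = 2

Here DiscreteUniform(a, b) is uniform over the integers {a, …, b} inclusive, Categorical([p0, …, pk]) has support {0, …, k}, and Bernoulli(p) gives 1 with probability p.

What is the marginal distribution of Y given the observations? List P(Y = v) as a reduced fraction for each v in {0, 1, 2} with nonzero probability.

Enumerate traces; 3 have nonzero weight after conditioning:
  (X=2, Y=0, Z=2) weight 4/81
  (X=2, Y=1, Z=1) weight 1/81
  (X=2, Y=2, Z=0) weight 1/81
Group by Y:
  weight(Y=0) = 4/81
  weight(Y=1) = 1/81
  weight(Y=2) = 1/81
Total weight = 4/81 + 1/81 + 1/81 = 2/27
P(Y=0 | obs) = 4/81 / 2/27 = 2/3
P(Y=1 | obs) = 1/81 / 2/27 = 1/6
P(Y=2 | obs) = 1/81 / 2/27 = 1/6

P(Y=0) = 2/3, P(Y=1) = 1/6, P(Y=2) = 1/6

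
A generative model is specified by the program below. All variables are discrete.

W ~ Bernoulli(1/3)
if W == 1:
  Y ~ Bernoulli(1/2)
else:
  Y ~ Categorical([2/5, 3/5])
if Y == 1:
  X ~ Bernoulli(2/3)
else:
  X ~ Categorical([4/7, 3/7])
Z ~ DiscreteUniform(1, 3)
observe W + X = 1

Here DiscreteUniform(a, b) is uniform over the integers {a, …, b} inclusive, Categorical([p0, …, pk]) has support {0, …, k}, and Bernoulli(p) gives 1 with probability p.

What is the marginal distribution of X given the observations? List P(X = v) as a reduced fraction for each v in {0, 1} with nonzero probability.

Enumerate traces; 12 have nonzero weight after conditioning:
  (W=0, Y=0, X=1, Z=1) weight 4/105
  (W=0, Y=0, X=1, Z=2) weight 4/105
  (W=0, Y=0, X=1, Z=3) weight 4/105
  (W=0, Y=1, X=1, Z=1) weight 4/45
  (W=0, Y=1, X=1, Z=2) weight 4/45
  (W=0, Y=1, X=1, Z=3) weight 4/45
  (W=1, Y=0, X=0, Z=1) weight 2/63
  (W=1, Y=0, X=0, Z=2) weight 2/63
  … 4 more
Group by X:
  weight(X=0) = 19/126
  weight(X=1) = 8/21
Total weight = 19/126 + 8/21 = 67/126
P(X=0 | obs) = 19/126 / 67/126 = 19/67
P(X=1 | obs) = 8/21 / 67/126 = 48/67

P(X=0) = 19/67, P(X=1) = 48/67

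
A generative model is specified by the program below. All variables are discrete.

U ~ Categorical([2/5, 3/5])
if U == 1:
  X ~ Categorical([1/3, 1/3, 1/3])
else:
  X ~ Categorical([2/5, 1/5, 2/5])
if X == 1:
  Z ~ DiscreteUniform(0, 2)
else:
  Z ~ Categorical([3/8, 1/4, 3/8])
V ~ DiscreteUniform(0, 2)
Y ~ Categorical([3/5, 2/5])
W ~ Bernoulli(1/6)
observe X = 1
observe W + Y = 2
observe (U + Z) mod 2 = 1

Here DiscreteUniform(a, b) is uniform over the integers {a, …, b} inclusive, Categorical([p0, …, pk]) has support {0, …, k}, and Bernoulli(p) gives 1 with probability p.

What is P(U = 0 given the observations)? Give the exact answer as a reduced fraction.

Enumerate traces; 9 have nonzero weight after conditioning:
  (U=0, X=1, Z=1, V=0, Y=1, W=1) weight 2/3375
  (U=0, X=1, Z=1, V=1, Y=1, W=1) weight 2/3375
  (U=0, X=1, Z=1, V=2, Y=1, W=1) weight 2/3375
  (U=1, X=1, Z=0, V=0, Y=1, W=1) weight 1/675
  (U=1, X=1, Z=0, V=1, Y=1, W=1) weight 1/675
  (U=1, X=1, Z=0, V=2, Y=1, W=1) weight 1/675
  (U=1, X=1, Z=2, V=0, Y=1, W=1) weight 1/675
  (U=1, X=1, Z=2, V=1, Y=1, W=1) weight 1/675
  … 1 more
Group by U:
  weight(U=0) = 2/1125
  weight(U=1) = 2/225
Total weight = 2/1125 + 2/225 = 4/375
P(U=0 | obs) = 2/1125 / 4/375 = 1/6
P(U=1 | obs) = 2/225 / 4/375 = 5/6

P(U = 0 | obs) = 1/6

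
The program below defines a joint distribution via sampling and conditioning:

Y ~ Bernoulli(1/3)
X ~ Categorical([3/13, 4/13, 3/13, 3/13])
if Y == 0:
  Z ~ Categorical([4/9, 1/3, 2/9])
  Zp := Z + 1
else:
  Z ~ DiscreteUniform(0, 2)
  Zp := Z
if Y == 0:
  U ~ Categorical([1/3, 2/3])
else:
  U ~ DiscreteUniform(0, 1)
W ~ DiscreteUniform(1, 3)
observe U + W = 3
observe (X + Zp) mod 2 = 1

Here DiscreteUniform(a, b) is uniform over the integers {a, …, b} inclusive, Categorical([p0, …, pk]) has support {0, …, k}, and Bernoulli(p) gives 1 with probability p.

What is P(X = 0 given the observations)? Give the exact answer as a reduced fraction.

Enumerate traces; 24 have nonzero weight after conditioning:
  (Y=0, X=0, Z=0, U=0, W=3) weight 8/1053
  (Y=0, X=0, Z=0, U=1, W=2) weight 16/1053
  (Y=0, X=0, Z=2, U=0, W=3) weight 4/1053
  (Y=0, X=0, Z=2, U=1, W=2) weight 8/1053
  (Y=0, X=1, Z=1, U=0, W=3) weight 8/1053
  (Y=0, X=1, Z=1, U=1, W=2) weight 16/1053
  (Y=0, X=2, Z=0, U=0, W=3) weight 8/1053
  (Y=0, X=2, Z=0, U=1, W=2) weight 16/1053
  (Y=0, X=3, Z=1, U=0, W=3) weight 2/351
  … 15 more
Group by X:
  weight(X=0) = 5/117
  weight(X=1) = 16/351
  weight(X=2) = 5/117
  weight(X=3) = 4/117
Total weight = 5/117 + 16/351 + 5/117 + 4/117 = 58/351
P(X=0 | obs) = 5/117 / 58/351 = 15/58
P(X=1 | obs) = 16/351 / 58/351 = 8/29
P(X=2 | obs) = 5/117 / 58/351 = 15/58
P(X=3 | obs) = 4/117 / 58/351 = 6/29

P(X = 0 | obs) = 15/58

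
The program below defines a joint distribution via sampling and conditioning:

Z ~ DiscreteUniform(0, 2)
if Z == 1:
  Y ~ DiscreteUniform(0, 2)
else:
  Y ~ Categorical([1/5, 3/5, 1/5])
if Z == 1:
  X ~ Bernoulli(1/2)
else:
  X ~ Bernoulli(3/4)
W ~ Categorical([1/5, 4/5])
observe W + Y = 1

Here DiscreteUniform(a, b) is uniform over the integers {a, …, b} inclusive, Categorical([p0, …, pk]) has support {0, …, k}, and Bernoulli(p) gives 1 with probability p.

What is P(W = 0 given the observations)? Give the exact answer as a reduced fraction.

P(W = 0 | obs) = 23/67

Enumerate traces; 12 have nonzero weight after conditioning:
  (Z=0, Y=0, X=0, W=1) weight 1/75
  (Z=0, Y=0, X=1, W=1) weight 1/25
  (Z=0, Y=1, X=0, W=0) weight 1/100
  (Z=0, Y=1, X=1, W=0) weight 3/100
  (Z=1, Y=0, X=0, W=1) weight 2/45
  (Z=1, Y=0, X=1, W=1) weight 2/45
  (Z=1, Y=1, X=0, W=0) weight 1/90
  (Z=1, Y=1, X=1, W=0) weight 1/90
  … 4 more
Group by W:
  weight(W=0) = 23/225
  weight(W=1) = 44/225
Total weight = 23/225 + 44/225 = 67/225
P(W=0 | obs) = 23/225 / 67/225 = 23/67
P(W=1 | obs) = 44/225 / 67/225 = 44/67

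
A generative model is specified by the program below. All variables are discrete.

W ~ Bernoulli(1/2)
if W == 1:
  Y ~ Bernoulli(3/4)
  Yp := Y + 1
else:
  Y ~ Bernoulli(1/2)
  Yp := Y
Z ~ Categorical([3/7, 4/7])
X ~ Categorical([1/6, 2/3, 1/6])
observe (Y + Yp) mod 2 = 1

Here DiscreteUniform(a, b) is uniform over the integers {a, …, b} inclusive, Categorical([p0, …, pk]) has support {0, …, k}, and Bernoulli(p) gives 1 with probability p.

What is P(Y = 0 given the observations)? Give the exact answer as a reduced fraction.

Enumerate traces; 12 have nonzero weight after conditioning:
  (W=1, Y=0, Z=0, X=0) weight 1/112
  (W=1, Y=0, Z=0, X=1) weight 1/28
  (W=1, Y=0, Z=0, X=2) weight 1/112
  (W=1, Y=0, Z=1, X=0) weight 1/84
  (W=1, Y=0, Z=1, X=1) weight 1/21
  (W=1, Y=0, Z=1, X=2) weight 1/84
  (W=1, Y=1, Z=0, X=0) weight 3/112
  (W=1, Y=1, Z=0, X=1) weight 3/28
  … 4 more
Group by Y:
  weight(Y=0) = 1/8
  weight(Y=1) = 3/8
Total weight = 1/8 + 3/8 = 1/2
P(Y=0 | obs) = 1/8 / 1/2 = 1/4
P(Y=1 | obs) = 3/8 / 1/2 = 3/4

P(Y = 0 | obs) = 1/4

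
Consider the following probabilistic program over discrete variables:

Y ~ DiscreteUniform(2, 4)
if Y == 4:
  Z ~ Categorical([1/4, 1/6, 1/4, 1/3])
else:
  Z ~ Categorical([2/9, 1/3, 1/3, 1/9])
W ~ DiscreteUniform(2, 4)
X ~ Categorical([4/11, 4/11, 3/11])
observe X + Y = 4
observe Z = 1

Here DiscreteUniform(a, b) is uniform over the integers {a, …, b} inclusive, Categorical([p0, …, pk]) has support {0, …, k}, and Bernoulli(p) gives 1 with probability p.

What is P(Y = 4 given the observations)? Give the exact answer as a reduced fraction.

Enumerate traces; 9 have nonzero weight after conditioning:
  (Y=2, Z=1, W=2, X=2) weight 1/99
  (Y=2, Z=1, W=3, X=2) weight 1/99
  (Y=2, Z=1, W=4, X=2) weight 1/99
  (Y=3, Z=1, W=2, X=1) weight 4/297
  (Y=3, Z=1, W=3, X=1) weight 4/297
  (Y=3, Z=1, W=4, X=1) weight 4/297
  (Y=4, Z=1, W=2, X=0) weight 2/297
  (Y=4, Z=1, W=3, X=0) weight 2/297
  … 1 more
Group by Y:
  weight(Y=2) = 1/33
  weight(Y=3) = 4/99
  weight(Y=4) = 2/99
Total weight = 1/33 + 4/99 + 2/99 = 1/11
P(Y=2 | obs) = 1/33 / 1/11 = 1/3
P(Y=3 | obs) = 4/99 / 1/11 = 4/9
P(Y=4 | obs) = 2/99 / 1/11 = 2/9

P(Y = 4 | obs) = 2/9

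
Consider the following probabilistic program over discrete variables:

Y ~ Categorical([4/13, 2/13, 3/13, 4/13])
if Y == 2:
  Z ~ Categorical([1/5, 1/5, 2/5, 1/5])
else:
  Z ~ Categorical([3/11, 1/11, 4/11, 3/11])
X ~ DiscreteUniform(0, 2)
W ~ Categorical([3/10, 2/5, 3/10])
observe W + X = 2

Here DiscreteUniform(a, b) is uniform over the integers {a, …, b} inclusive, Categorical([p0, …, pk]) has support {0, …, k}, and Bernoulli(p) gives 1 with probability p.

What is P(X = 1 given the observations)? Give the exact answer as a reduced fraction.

Enumerate traces; 48 have nonzero weight after conditioning:
  (Y=0, Z=0, X=0, W=2) weight 6/715
  (Y=0, Z=0, X=1, W=1) weight 8/715
  (Y=0, Z=0, X=2, W=0) weight 6/715
  (Y=0, Z=1, X=0, W=2) weight 2/715
  (Y=0, Z=1, X=1, W=1) weight 8/2145
  (Y=0, Z=1, X=2, W=0) weight 2/715
  (Y=0, Z=2, X=0, W=2) weight 8/715
  (Y=0, Z=2, X=1, W=1) weight 32/2145
  … 40 more
Group by X:
  weight(X=0) = 1/10
  weight(X=1) = 2/15
  weight(X=2) = 1/10
Total weight = 1/10 + 2/15 + 1/10 = 1/3
P(X=0 | obs) = 1/10 / 1/3 = 3/10
P(X=1 | obs) = 2/15 / 1/3 = 2/5
P(X=2 | obs) = 1/10 / 1/3 = 3/10

P(X = 1 | obs) = 2/5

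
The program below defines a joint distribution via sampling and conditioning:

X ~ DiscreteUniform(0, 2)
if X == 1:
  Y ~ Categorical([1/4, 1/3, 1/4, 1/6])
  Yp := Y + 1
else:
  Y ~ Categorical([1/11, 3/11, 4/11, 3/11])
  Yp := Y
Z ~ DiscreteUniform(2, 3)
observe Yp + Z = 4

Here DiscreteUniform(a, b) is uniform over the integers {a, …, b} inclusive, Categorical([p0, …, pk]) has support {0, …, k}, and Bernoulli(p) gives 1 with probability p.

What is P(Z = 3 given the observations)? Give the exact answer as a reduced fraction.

Enumerate traces; 6 have nonzero weight after conditioning:
  (X=0, Y=1, Z=3) weight 1/22
  (X=0, Y=2, Z=2) weight 2/33
  (X=1, Y=0, Z=3) weight 1/24
  (X=1, Y=1, Z=2) weight 1/18
  (X=2, Y=1, Z=3) weight 1/22
  (X=2, Y=2, Z=2) weight 2/33
Group by Z:
  weight(Z=2) = 35/198
  weight(Z=3) = 35/264
Total weight = 35/198 + 35/264 = 245/792
P(Z=2 | obs) = 35/198 / 245/792 = 4/7
P(Z=3 | obs) = 35/264 / 245/792 = 3/7

P(Z = 3 | obs) = 3/7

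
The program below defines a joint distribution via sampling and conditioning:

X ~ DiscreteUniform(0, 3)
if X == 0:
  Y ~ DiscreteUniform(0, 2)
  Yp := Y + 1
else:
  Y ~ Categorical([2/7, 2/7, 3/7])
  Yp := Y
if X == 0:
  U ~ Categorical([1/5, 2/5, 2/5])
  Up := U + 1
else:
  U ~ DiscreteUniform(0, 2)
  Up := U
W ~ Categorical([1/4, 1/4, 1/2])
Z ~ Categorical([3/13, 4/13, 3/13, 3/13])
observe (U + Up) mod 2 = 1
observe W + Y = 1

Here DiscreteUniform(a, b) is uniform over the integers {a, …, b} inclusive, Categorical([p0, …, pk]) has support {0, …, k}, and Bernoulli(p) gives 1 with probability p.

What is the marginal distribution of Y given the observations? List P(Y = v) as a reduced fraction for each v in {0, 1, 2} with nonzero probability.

P(Y=0) = 1/2, P(Y=1) = 1/2

Enumerate traces; 24 have nonzero weight after conditioning:
  (X=0, Y=0, U=0, W=1, Z=0) weight 1/1040
  (X=0, Y=0, U=0, W=1, Z=1) weight 1/780
  (X=0, Y=0, U=0, W=1, Z=2) weight 1/1040
  (X=0, Y=0, U=0, W=1, Z=3) weight 1/1040
  (X=0, Y=0, U=1, W=1, Z=0) weight 1/520
  (X=0, Y=0, U=1, W=1, Z=1) weight 1/390
  (X=0, Y=0, U=1, W=1, Z=2) weight 1/520
  (X=0, Y=0, U=1, W=1, Z=3) weight 1/520
  (X=0, Y=1, U=0, W=0, Z=0) weight 1/1040
  … 15 more
Group by Y:
  weight(Y=0) = 1/48
  weight(Y=1) = 1/48
Total weight = 1/48 + 1/48 = 1/24
P(Y=0 | obs) = 1/48 / 1/24 = 1/2
P(Y=1 | obs) = 1/48 / 1/24 = 1/2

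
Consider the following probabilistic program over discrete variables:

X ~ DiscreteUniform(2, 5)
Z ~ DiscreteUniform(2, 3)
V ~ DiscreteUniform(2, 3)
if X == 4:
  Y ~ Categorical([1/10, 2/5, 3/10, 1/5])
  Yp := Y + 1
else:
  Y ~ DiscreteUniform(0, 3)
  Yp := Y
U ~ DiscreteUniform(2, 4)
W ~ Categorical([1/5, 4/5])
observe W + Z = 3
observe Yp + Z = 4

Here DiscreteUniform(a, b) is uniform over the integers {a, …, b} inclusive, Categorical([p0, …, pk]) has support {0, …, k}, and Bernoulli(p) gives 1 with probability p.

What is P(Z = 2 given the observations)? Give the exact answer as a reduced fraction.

Enumerate traces; 48 have nonzero weight after conditioning:
  (X=2, Z=2, V=2, Y=2, U=2, W=1) weight 1/240
  (X=2, Z=2, V=2, Y=2, U=3, W=1) weight 1/240
  (X=2, Z=2, V=2, Y=2, U=4, W=1) weight 1/240
  (X=2, Z=2, V=3, Y=2, U=2, W=1) weight 1/240
  (X=2, Z=2, V=3, Y=2, U=3, W=1) weight 1/240
  (X=2, Z=2, V=3, Y=2, U=4, W=1) weight 1/240
  (X=2, Z=3, V=2, Y=1, U=2, W=0) weight 1/960
  (X=2, Z=3, V=2, Y=1, U=3, W=0) weight 1/960
  … 40 more
Group by Z:
  weight(Z=2) = 23/200
  weight(Z=3) = 17/800
Total weight = 23/200 + 17/800 = 109/800
P(Z=2 | obs) = 23/200 / 109/800 = 92/109
P(Z=3 | obs) = 17/800 / 109/800 = 17/109

P(Z = 2 | obs) = 92/109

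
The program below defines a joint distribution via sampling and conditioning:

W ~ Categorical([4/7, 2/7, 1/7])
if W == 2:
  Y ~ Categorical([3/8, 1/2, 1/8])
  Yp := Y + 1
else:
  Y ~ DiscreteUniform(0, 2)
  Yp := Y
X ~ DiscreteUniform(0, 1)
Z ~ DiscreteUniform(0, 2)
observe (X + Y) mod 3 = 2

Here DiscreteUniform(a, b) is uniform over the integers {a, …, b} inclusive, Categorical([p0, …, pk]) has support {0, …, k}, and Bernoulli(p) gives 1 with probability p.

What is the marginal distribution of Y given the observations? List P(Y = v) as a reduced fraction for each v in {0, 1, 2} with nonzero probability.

Enumerate traces; 18 have nonzero weight after conditioning:
  (W=0, Y=1, X=1, Z=0) weight 2/63
  (W=0, Y=1, X=1, Z=1) weight 2/63
  (W=0, Y=1, X=1, Z=2) weight 2/63
  (W=0, Y=2, X=0, Z=0) weight 2/63
  (W=0, Y=2, X=0, Z=1) weight 2/63
  (W=0, Y=2, X=0, Z=2) weight 2/63
  (W=1, Y=1, X=1, Z=0) weight 1/63
  (W=1, Y=1, X=1, Z=1) weight 1/63
  … 10 more
Group by Y:
  weight(Y=1) = 5/28
  weight(Y=2) = 17/112
Total weight = 5/28 + 17/112 = 37/112
P(Y=1 | obs) = 5/28 / 37/112 = 20/37
P(Y=2 | obs) = 17/112 / 37/112 = 17/37

P(Y=1) = 20/37, P(Y=2) = 17/37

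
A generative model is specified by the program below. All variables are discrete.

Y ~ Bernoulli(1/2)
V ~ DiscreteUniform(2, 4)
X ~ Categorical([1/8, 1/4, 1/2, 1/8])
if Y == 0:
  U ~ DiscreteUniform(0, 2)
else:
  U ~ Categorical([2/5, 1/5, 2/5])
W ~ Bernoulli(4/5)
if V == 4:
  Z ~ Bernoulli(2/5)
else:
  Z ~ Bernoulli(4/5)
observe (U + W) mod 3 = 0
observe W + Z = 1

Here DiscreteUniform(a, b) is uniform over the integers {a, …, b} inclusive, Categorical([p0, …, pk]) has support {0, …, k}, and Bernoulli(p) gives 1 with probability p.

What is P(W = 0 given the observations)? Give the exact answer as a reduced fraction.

Enumerate traces; 48 have nonzero weight after conditioning:
  (Y=0, V=2, X=0, U=0, W=0, Z=1) weight 1/900
  (Y=0, V=2, X=0, U=2, W=1, Z=0) weight 1/900
  (Y=0, V=2, X=1, U=0, W=0, Z=1) weight 1/450
  (Y=0, V=2, X=1, U=2, W=1, Z=0) weight 1/450
  (Y=0, V=2, X=2, U=0, W=0, Z=1) weight 1/225
  (Y=0, V=2, X=2, U=2, W=1, Z=0) weight 1/225
  (Y=0, V=2, X=3, U=0, W=0, Z=1) weight 1/900
  (Y=0, V=2, X=3, U=2, W=1, Z=0) weight 1/900
  … 40 more
Group by W:
  weight(W=0) = 11/225
  weight(W=1) = 22/225
Total weight = 11/225 + 22/225 = 11/75
P(W=0 | obs) = 11/225 / 11/75 = 1/3
P(W=1 | obs) = 22/225 / 11/75 = 2/3

P(W = 0 | obs) = 1/3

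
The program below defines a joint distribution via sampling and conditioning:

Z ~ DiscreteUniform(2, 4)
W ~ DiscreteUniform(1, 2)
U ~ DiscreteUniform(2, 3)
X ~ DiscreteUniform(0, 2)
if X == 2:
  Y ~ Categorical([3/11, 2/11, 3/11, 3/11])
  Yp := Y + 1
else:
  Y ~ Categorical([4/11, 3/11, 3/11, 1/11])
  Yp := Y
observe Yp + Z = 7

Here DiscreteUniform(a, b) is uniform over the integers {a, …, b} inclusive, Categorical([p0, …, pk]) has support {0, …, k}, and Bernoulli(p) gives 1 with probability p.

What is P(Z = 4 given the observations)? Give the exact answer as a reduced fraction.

Enumerate traces; 16 have nonzero weight after conditioning:
  (Z=3, W=1, U=2, X=2, Y=3) weight 1/132
  (Z=3, W=1, U=3, X=2, Y=3) weight 1/132
  (Z=3, W=2, U=2, X=2, Y=3) weight 1/132
  (Z=3, W=2, U=3, X=2, Y=3) weight 1/132
  (Z=4, W=1, U=2, X=0, Y=3) weight 1/396
  (Z=4, W=1, U=2, X=1, Y=3) weight 1/396
  (Z=4, W=1, U=2, X=2, Y=2) weight 1/132
  (Z=4, W=1, U=3, X=0, Y=3) weight 1/396
  … 8 more
Group by Z:
  weight(Z=3) = 1/33
  weight(Z=4) = 5/99
Total weight = 1/33 + 5/99 = 8/99
P(Z=3 | obs) = 1/33 / 8/99 = 3/8
P(Z=4 | obs) = 5/99 / 8/99 = 5/8

P(Z = 4 | obs) = 5/8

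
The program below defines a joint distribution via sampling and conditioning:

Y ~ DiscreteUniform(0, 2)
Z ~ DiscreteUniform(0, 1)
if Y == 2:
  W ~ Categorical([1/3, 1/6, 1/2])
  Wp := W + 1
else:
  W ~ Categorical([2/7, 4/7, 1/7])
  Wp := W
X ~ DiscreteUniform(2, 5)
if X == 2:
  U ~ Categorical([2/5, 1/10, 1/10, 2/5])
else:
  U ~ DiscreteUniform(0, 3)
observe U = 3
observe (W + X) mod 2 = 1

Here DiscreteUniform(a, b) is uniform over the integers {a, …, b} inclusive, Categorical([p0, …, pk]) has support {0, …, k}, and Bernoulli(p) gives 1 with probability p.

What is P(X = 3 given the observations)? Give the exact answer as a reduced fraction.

P(X = 3 | obs) = 71/285

Enumerate traces; 36 have nonzero weight after conditioning:
  (Y=0, Z=0, W=0, X=3, U=3) weight 1/336
  (Y=0, Z=0, W=0, X=5, U=3) weight 1/336
  (Y=0, Z=0, W=1, X=2, U=3) weight 1/105
  (Y=0, Z=0, W=1, X=4, U=3) weight 1/168
  (Y=0, Z=0, W=2, X=3, U=3) weight 1/672
  (Y=0, Z=0, W=2, X=5, U=3) weight 1/672
  (Y=0, Z=1, W=0, X=3, U=3) weight 1/336
  (Y=0, Z=1, W=0, X=5, U=3) weight 1/336
  … 28 more
Group by X:
  weight(X=2) = 11/252
  weight(X=3) = 71/2016
  weight(X=4) = 55/2016
  weight(X=5) = 71/2016
Total weight = 11/252 + 71/2016 + 55/2016 + 71/2016 = 95/672
P(X=2 | obs) = 11/252 / 95/672 = 88/285
P(X=3 | obs) = 71/2016 / 95/672 = 71/285
P(X=4 | obs) = 55/2016 / 95/672 = 11/57
P(X=5 | obs) = 71/2016 / 95/672 = 71/285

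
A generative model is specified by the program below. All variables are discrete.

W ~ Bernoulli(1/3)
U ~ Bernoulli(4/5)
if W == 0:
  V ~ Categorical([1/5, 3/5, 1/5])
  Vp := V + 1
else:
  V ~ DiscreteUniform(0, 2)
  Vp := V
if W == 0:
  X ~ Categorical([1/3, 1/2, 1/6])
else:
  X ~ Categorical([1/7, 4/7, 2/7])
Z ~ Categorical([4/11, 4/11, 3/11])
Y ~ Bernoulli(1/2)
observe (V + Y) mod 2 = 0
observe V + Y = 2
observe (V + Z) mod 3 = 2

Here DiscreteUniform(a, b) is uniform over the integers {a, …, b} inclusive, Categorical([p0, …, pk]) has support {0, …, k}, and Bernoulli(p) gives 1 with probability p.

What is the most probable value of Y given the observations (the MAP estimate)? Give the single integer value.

argmax_v P(Y = v | obs) = 1

Enumerate traces; 24 have nonzero weight after conditioning:
  (W=0, U=0, V=1, X=0, Z=1, Y=1) weight 4/825
  (W=0, U=0, V=1, X=1, Z=1, Y=1) weight 2/275
  (W=0, U=0, V=1, X=2, Z=1, Y=1) weight 2/825
  (W=0, U=0, V=2, X=0, Z=0, Y=0) weight 4/2475
  (W=0, U=0, V=2, X=1, Z=0, Y=0) weight 2/825
  (W=0, U=0, V=2, X=2, Z=0, Y=0) weight 2/2475
  (W=0, U=1, V=1, X=0, Z=1, Y=1) weight 16/825
  (W=0, U=1, V=1, X=1, Z=1, Y=1) weight 8/275
  … 16 more
Group by Y:
  weight(Y=0) = 2/45
  weight(Y=1) = 46/495
Total weight = 2/45 + 46/495 = 68/495
P(Y=0 | obs) = 2/45 / 68/495 = 11/34
P(Y=1 | obs) = 46/495 / 68/495 = 23/34
argmax = 1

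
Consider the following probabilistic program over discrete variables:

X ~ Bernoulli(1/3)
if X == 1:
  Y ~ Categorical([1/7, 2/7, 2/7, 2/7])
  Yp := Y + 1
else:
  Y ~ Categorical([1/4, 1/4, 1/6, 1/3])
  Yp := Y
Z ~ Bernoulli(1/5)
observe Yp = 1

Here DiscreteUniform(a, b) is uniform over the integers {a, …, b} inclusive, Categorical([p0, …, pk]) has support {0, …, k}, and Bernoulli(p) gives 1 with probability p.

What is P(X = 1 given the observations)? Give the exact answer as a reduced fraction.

Enumerate traces; 4 have nonzero weight after conditioning:
  (X=0, Y=1, Z=0) weight 2/15
  (X=0, Y=1, Z=1) weight 1/30
  (X=1, Y=0, Z=0) weight 4/105
  (X=1, Y=0, Z=1) weight 1/105
Group by X:
  weight(X=0) = 1/6
  weight(X=1) = 1/21
Total weight = 1/6 + 1/21 = 3/14
P(X=0 | obs) = 1/6 / 3/14 = 7/9
P(X=1 | obs) = 1/21 / 3/14 = 2/9

P(X = 1 | obs) = 2/9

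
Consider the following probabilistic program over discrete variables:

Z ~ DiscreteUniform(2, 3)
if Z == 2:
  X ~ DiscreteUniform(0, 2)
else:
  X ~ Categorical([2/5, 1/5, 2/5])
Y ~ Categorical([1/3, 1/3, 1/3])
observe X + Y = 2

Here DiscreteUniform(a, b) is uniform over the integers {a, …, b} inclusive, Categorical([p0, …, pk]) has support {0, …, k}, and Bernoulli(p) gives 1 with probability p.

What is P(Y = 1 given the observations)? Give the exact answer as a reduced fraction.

Enumerate traces; 6 have nonzero weight after conditioning:
  (Z=2, X=0, Y=2) weight 1/18
  (Z=2, X=1, Y=1) weight 1/18
  (Z=2, X=2, Y=0) weight 1/18
  (Z=3, X=0, Y=2) weight 1/15
  (Z=3, X=1, Y=1) weight 1/30
  (Z=3, X=2, Y=0) weight 1/15
Group by Y:
  weight(Y=0) = 11/90
  weight(Y=1) = 4/45
  weight(Y=2) = 11/90
Total weight = 11/90 + 4/45 + 11/90 = 1/3
P(Y=0 | obs) = 11/90 / 1/3 = 11/30
P(Y=1 | obs) = 4/45 / 1/3 = 4/15
P(Y=2 | obs) = 11/90 / 1/3 = 11/30

P(Y = 1 | obs) = 4/15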